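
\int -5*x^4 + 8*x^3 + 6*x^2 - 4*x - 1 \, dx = -x^5 + 2*x^4 + 2*x^3 - 2*x^2 - x + C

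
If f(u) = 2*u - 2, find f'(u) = 2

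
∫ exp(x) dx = exp(x) + C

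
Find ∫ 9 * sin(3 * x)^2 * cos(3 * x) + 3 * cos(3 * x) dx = sin(3*x)^3 + sin(3*x) + C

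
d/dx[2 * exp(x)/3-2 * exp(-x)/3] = (2*exp(2*x) + 2)*exp(-x)/3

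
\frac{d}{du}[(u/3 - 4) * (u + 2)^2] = u^2 - 16*u/3 - 44/3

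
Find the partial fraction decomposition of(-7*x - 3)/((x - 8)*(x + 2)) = -11/(10*(x + 2)) - 59/(10*(x - 8))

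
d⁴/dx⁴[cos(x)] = cos(x)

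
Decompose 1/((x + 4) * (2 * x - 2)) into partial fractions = -1/(10*(x + 4)) + 1/(10*(x - 1))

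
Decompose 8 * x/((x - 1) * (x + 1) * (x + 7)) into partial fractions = -7/(6*(x + 7)) + 2/(3*(x + 1)) + 1/(2*(x - 1))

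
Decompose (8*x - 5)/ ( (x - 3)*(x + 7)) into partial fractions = 61/(10*(x + 7)) + 19/(10*(x - 3))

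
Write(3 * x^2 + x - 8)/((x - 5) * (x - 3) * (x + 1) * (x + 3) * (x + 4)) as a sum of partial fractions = 4/(21*(x + 4)) - 1/(6*(x + 3)) - 1/(24*(x + 1)) - 11/(168*(x - 3)) + 1/(12*(x - 5))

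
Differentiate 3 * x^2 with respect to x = 6*x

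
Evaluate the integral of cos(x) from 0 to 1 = sin(1)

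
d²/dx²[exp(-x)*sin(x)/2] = -exp(-x)*cos(x)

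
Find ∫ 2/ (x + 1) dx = log(3*(x + 1)^2) + C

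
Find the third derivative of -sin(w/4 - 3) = cos(w/4 - 3)/64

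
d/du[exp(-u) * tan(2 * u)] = (-tan(2*u) + 2/cos(2*u)^2)*exp(-u)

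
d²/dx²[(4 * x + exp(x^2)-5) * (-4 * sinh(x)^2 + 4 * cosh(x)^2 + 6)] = 20*(2*x^2 + 1)*exp(x^2)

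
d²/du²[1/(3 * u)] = 2/(3*u^3)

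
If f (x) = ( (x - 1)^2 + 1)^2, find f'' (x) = 12*x^2 - 24*x + 16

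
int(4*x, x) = 2*x^2 + C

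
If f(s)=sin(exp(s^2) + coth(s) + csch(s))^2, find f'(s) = -(-2*s*exp(s^2) + cosh(s)/sinh(s)^2 + sinh(s)^(-2))*sin(2*exp(s^2) + 2*coth(s) + 2*csch(s))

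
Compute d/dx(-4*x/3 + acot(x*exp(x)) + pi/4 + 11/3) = (-4*x^2*exp(2*x) - 3*x*exp(x) - 3*exp(x) - 4)/(3*x^2*exp(2*x) + 3)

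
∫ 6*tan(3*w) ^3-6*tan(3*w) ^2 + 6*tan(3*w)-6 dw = (tan(3*w) - 1)^2 + C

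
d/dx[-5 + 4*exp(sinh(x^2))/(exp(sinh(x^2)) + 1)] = 8*x*exp(sinh(x^2))*cosh(x^2)/(exp(sinh(x^2)) + 1)^2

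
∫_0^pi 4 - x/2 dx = -pi*(-4 + pi/4)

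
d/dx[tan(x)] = cos(x)^(-2)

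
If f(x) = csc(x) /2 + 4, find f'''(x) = (1/2 - 3/sin(x)^2)*cos(x)/sin(x)^2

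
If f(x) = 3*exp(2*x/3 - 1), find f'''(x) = 8*exp(2*x/3 - 1)/9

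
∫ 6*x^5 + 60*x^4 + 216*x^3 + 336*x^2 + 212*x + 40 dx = x^6 + 12*x^5 + 54*x^4 + 112*x^3 + 106*x^2 + 40*x + C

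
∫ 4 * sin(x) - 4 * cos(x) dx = -4*sqrt(2)*sin(x + pi/4) + C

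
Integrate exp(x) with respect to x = exp(x) + C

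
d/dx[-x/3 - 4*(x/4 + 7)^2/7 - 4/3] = -x/14 - 7/3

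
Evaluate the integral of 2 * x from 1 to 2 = 3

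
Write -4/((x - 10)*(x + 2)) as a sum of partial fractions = 1/(3*(x + 2)) - 1/(3*(x - 10))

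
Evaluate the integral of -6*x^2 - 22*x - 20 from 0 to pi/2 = (-pi - 3)*(pi/2 + 2)^2 + 12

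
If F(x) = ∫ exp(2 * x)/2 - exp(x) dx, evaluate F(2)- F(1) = -(-1 + E/2)^2 + (-1 + exp(2)/2)^2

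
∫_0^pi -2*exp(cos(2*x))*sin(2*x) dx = 0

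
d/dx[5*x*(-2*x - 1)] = -20*x - 5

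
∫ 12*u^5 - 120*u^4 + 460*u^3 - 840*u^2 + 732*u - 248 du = 2*u^6 - 24*u^5 + 115*u^4 - 280*u^3 + 366*u^2 - 248*u + C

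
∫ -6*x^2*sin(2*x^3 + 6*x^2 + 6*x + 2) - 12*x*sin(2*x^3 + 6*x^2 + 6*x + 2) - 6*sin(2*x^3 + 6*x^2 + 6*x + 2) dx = cos(2*(x + 1)^3) + C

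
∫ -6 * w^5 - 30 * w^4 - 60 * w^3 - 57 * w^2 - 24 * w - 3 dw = -w^6 - 6*w^5 - 15*w^4 - 19*w^3 - 12*w^2 - 3*w + C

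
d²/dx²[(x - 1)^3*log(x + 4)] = (6*x^3*log(x + 4) + 5*x^3 + 42*x^2*log(x + 4) + 15*x^2 + 48*x*log(x + 4) - 45*x - 96*log(x + 4) + 25)/(x^2 + 8*x + 16)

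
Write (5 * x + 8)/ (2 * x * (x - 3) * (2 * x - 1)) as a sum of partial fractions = -21/(5*(2*x - 1)) + 23/(30*(x - 3)) + 4/(3*x)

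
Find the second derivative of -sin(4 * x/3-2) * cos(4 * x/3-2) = 32*sin(8*x/3 - 4)/9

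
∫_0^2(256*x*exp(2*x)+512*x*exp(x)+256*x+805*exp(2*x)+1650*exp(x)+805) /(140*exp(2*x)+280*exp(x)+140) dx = 2*exp(2)/(7*(1 + exp(2))) + 1051/70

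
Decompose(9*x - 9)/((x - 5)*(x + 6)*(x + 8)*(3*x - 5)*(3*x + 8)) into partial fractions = -891/(47840*(3*x + 8)) - 81/(43355*(3*x - 5)) - 81/(12064*(x + 8)) + 63/(5060*(x + 6)) + 18/(16445*(x - 5))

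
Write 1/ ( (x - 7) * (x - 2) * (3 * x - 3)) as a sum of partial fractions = 1/(18*(x - 1)) - 1/(15*(x - 2)) + 1/(90*(x - 7))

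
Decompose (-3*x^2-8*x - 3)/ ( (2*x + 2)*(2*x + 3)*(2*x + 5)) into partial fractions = -7/(24*(2*x + 5)) - 9/(8*(2*x + 3)) + 1/(3*(x + 1))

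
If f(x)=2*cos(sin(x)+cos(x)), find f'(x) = -2*sqrt(2)*sin(sqrt(2)*sin(x + pi/4))*cos(x + pi/4)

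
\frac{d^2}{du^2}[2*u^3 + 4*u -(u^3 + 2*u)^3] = -72*u^7 - 252*u^5 - 240*u^3 - 36*u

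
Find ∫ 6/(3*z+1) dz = 2*log(3*z + 1) + C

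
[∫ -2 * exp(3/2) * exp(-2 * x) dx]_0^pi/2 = -exp(3/2) + exp(3/2 - pi)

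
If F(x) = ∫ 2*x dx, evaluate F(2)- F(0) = 4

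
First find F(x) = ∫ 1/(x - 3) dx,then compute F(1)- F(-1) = -log(2)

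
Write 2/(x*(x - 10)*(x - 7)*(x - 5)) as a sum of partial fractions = 1/(25*(x - 5)) - 1/(21*(x - 7)) + 1/(75*(x - 10)) - 1/(175*x)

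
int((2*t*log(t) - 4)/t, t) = 2*(t - 2)*(log(t) - 1) + C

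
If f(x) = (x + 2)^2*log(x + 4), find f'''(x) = (2*x^2 + 20*x + 56)/(x^3 + 12*x^2 + 48*x + 64)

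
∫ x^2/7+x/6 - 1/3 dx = x^3/21 + x^2/12 - x/3 + C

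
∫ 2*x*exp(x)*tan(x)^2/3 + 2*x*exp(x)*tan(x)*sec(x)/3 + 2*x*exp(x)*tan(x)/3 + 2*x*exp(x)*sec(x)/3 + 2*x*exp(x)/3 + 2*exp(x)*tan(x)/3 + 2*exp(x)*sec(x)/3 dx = 2*x*(tan(x) + sec(x))*exp(x)/3 + C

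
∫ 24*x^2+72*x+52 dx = 8*x^3 + 36*x^2 + 52*x + C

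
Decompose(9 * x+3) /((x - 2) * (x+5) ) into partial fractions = 6/(x + 5) + 3/(x - 2)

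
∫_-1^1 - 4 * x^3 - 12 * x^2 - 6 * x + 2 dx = -4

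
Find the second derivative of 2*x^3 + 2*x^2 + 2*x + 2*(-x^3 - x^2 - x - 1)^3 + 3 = -144*x^7 - 336*x^6 - 504*x^5 - 600*x^4 - 480*x^3 - 288*x^2 - 108*x - 20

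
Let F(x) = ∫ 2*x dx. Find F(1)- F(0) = 1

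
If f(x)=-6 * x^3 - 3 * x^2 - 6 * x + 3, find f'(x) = -18*x^2 - 6*x - 6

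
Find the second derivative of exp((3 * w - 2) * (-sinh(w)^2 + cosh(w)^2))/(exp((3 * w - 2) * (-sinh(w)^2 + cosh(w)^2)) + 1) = -(9*exp(2)*exp(-3*w) - 9*exp(4)*exp(-6*w))/(1 + 3*exp(2)*exp(-3*w) + 3*exp(4)*exp(-6*w) + exp(6)*exp(-9*w))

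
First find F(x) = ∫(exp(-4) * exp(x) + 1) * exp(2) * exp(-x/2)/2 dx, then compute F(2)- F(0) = -E - exp(-2) + exp(-1) + exp(2)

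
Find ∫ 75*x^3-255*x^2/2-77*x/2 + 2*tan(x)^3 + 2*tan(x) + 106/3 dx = 75*x^4/4 - 85*x^3/2 - 77*x^2/4 + 106*x/3 + tan(x)^2 + C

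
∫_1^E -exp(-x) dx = -exp(-1) + exp(-E)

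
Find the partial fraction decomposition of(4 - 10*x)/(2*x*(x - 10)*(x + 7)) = 37/(119*(x + 7)) - 24/(85*(x - 10)) - 1/(35*x)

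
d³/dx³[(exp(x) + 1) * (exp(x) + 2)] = 8*exp(2*x) + 3*exp(x)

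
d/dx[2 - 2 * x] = -2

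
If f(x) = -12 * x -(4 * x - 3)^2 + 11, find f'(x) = 12 - 32*x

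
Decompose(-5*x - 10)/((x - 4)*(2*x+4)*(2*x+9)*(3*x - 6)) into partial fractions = -10/(663*(2*x + 9)) + 5/(156*(x - 2)) - 5/(204*(x - 4))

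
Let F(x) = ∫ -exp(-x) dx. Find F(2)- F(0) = -1 + exp(-2)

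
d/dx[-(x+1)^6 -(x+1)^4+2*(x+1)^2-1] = -6*x^5 - 30*x^4 - 64*x^3 - 72*x^2 - 38*x - 6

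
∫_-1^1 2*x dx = 0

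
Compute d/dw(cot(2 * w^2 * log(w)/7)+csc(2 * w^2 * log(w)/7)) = -4*w*log(w)*cot(2*w^2*log(w)/7)^2/7 - 4*w*log(w)*cot(2*w^2*log(w)/7)*csc(2*w^2*log(w)/7)/7 - 4*w*log(w)/7 - 2*w*cot(2*w^2*log(w)/7)^2/7 - 2*w*cot(2*w^2*log(w)/7)*csc(2*w^2*log(w)/7)/7 - 2*w/7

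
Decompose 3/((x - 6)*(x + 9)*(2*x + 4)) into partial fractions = 1/(70*(x + 9)) - 3/(112*(x + 2)) + 1/(80*(x - 6))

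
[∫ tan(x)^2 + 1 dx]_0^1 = tan(1)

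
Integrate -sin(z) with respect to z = cos(z) + C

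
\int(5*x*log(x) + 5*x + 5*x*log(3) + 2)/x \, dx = (5*x + 2)*log(3*x) + C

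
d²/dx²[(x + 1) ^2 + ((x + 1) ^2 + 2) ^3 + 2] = 30*x^4 + 120*x^3 + 252*x^2 + 264*x + 128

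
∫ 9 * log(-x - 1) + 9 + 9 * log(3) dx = 9*(x + 1)*log(-3*x - 3) + C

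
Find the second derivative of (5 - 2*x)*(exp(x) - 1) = -2*x*exp(x) + exp(x)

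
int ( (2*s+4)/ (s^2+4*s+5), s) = log(2*(s + 2)^2 + 2) + C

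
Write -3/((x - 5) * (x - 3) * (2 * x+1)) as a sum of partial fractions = -12/(77*(2*x + 1)) + 3/(14*(x - 3)) - 3/(22*(x - 5))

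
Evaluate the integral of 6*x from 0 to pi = 3*pi^2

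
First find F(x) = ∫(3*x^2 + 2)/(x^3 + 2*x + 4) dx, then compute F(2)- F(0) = 2*log(2)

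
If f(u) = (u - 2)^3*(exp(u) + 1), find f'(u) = u^3*exp(u) - 3*u^2*exp(u) + 3*u^2 - 12*u + 4*exp(u) + 12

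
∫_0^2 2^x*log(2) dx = 3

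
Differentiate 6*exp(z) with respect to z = 6*exp(z)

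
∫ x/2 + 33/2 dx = x^2/4 + 33*x/2 + C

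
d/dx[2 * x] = 2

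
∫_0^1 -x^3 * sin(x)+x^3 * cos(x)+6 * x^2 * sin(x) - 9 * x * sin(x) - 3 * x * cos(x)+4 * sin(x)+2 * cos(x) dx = 1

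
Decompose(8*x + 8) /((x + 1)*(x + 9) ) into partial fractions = 8/(x + 9)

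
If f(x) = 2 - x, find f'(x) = -1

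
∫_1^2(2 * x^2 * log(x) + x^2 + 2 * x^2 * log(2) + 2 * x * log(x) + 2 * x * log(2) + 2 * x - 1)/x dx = 12*log(2)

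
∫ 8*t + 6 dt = 4*t^2 + 6*t + C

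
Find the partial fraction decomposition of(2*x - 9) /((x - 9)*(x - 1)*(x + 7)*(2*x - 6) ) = 23/(2560*(x + 7)) - 7/(256*(x - 1)) + 1/(80*(x - 3)) + 3/(512*(x - 9))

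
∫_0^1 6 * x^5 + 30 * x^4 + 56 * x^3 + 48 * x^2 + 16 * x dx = 45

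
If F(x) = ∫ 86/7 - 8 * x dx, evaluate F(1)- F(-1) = 172/7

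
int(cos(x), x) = sin(x) + C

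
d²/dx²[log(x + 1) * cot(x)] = (2*x^2*log(x + 1)*cos(x)/sin(x)^3 + 4*x*log(x + 1)*cos(x)/sin(x)^3 - 2*x/sin(x)^2 + 2*log(x + 1)*cos(x)/sin(x)^3 - 1/tan(x) - 2/sin(x)^2)/(x^2 + 2*x + 1)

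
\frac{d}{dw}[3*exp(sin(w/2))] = 3*exp(sin(w/2))*cos(w/2)/2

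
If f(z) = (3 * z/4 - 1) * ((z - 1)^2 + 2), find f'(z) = 9*z^2/4 - 5*z + 17/4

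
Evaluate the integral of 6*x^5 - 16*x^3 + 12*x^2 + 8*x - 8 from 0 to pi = -4 + (-2*pi + 2 + pi^3)^2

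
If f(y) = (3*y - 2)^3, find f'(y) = 81*y^2 - 108*y + 36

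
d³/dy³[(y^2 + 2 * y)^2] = 24*y + 24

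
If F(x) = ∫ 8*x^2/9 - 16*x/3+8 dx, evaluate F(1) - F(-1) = 448/27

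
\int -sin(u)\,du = cos(u) + C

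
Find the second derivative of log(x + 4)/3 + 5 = -1/(3*x^2 + 24*x + 48)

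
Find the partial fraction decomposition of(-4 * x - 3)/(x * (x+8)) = -29/(8*(x + 8)) - 3/(8*x)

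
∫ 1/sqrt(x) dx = 2*sqrt(x) + C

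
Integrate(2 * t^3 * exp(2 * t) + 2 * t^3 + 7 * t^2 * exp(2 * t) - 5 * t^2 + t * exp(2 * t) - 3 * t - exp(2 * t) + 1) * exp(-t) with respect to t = 2*t*(2*t^2 + t - 1)*sinh(t) + C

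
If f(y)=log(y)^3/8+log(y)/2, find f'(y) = (3*log(y)^2 + 4)/(8*y)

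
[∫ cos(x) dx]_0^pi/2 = 1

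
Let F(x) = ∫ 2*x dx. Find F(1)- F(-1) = 0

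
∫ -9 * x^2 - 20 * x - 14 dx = -3*x^3 - 10*x^2 - 14*x + C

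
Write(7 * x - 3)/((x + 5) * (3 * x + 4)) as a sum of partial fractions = -37/(11*(3*x + 4)) + 38/(11*(x + 5))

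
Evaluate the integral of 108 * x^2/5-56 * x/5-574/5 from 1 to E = (-18*E - 22)*(-2*exp(2)/5 + 4*E/5 + 27/5) + 232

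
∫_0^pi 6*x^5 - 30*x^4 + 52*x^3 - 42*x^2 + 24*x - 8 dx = (-2 + pi)^3*(pi + pi^3)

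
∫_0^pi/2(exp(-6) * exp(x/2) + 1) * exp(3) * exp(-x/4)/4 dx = -exp(3 - pi/8) - exp(-3) + exp(-3 + pi/8) + exp(3)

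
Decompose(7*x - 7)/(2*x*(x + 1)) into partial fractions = 7/(x + 1) - 7/(2*x)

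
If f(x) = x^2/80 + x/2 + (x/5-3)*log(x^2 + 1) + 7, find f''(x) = (x^4 + 16*x^3 + 242*x^2 + 48*x - 239)/(40*x^4 + 80*x^2 + 40)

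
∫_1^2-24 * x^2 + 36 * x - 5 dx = -7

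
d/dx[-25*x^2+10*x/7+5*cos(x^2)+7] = -10*x*sin(x^2) - 50*x + 10/7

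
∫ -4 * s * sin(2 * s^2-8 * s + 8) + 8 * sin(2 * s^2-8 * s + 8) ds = cos(2*(s - 2)^2) + C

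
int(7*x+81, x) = 7*x^2/2 + 81*x + C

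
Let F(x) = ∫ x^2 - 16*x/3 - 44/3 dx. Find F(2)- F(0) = -112/3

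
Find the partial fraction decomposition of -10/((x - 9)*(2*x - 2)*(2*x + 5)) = -20/(161*(2*x + 5)) + 5/(56*(x - 1)) - 5/(184*(x - 9))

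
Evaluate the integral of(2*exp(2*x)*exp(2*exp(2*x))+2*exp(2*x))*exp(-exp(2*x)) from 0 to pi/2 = -E - exp(-exp(pi)) + exp(-1) + exp(exp(pi))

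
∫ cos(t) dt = sin(t) + C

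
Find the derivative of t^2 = 2*t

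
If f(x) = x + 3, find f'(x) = 1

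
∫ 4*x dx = 2*x^2 + C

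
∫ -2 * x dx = -x^2 + C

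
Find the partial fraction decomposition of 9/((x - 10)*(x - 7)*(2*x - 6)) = 9/(56*(x - 3)) - 3/(8*(x - 7)) + 3/(14*(x - 10))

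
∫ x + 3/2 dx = x^2/2 + 3*x/2 + C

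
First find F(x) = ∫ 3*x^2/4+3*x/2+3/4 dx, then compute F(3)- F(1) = 14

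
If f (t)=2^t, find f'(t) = 2^t*log(2)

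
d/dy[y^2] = 2*y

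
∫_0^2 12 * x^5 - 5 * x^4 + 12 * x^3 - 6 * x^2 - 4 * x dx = 120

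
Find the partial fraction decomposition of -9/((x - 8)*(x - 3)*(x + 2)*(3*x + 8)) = 243/(1088*(3*x + 8)) - 9/(100*(x + 2)) + 9/(425*(x - 3)) - 9/(1600*(x - 8))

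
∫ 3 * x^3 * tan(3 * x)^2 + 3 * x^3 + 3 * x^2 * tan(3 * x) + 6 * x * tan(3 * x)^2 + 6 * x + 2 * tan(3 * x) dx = x*(x^2 + 2)*tan(3*x) + C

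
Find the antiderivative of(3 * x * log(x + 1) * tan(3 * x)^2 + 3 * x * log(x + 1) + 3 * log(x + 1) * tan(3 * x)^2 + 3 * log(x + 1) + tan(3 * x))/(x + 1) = log(x + 1)*tan(3*x) + C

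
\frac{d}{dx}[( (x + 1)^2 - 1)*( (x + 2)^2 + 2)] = 4*x^3 + 18*x^2 + 28*x + 12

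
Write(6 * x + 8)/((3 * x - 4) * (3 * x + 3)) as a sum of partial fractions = 16/(7*(3*x - 4)) - 2/(21*(x + 1))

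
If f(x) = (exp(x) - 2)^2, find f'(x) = 2*exp(2*x) - 4*exp(x)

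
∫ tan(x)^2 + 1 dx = tan(x) + C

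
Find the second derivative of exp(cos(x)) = (sin(x)^2 - cos(x))*exp(cos(x))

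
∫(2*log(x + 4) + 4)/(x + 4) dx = (log(x + 4) + 2)^2 + C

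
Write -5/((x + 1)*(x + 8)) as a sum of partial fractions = 5/(7*(x + 8)) - 5/(7*(x + 1))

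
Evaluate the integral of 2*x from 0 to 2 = 4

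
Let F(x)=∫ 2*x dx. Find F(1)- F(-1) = 0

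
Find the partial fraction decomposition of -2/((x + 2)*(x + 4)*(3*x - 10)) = -9/(176*(3*x - 10)) - 1/(22*(x + 4)) + 1/(16*(x + 2))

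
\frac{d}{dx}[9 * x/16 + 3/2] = 9/16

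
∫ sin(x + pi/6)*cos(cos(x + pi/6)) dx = -sin(cos(x + pi/6)) + C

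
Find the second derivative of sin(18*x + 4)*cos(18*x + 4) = -648*sin(36*x + 8)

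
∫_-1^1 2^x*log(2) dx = 3/2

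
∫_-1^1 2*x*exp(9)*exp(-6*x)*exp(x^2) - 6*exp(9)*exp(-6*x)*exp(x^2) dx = -exp(16) + exp(4)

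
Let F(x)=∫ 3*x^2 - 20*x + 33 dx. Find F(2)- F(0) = 34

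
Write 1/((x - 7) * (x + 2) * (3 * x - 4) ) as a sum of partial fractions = -9/(170*(3*x - 4)) + 1/(90*(x + 2)) + 1/(153*(x - 7))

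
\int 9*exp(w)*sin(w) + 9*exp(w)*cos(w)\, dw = 9*exp(w)*sin(w) + C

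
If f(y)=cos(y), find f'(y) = -sin(y)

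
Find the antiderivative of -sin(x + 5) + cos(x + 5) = sqrt(2)*sin(x + pi/4 + 5) + C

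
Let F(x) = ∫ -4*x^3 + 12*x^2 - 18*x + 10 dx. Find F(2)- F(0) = 0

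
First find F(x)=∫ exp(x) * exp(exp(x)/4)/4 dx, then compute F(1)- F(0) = -exp(1/4) + exp(E/4)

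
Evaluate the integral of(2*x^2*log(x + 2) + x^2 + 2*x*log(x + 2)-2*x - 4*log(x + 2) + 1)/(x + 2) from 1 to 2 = log(4)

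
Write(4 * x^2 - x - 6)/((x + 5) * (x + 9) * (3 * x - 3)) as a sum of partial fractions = 109/(40*(x + 9)) - 11/(8*(x + 5)) - 1/(60*(x - 1))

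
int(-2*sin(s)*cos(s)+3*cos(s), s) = (3 - sin(s))*sin(s) + C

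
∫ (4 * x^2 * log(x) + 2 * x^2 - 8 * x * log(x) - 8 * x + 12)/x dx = 2*((x - 2)^2 + 2)*log(x) + C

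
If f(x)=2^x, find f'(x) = 2^x*log(2)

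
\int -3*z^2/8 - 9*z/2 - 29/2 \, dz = -z^3/8 - 9*z^2/4 - 29*z/2 + C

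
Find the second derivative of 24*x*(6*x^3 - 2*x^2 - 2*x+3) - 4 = 1728*x^2 - 288*x - 96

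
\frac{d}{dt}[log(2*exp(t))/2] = 1/2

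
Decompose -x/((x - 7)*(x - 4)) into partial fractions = 4/(3*(x - 4)) - 7/(3*(x - 7))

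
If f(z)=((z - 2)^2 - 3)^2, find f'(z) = 4*z^3 - 24*z^2 + 36*z - 8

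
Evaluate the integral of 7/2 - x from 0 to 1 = 3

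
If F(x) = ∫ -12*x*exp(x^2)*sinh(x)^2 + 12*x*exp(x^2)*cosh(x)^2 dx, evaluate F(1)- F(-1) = 0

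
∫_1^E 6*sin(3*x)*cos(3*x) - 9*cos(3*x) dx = -3*sin(3*E) - sin(3)^2 + 3*sin(3) + sin(3*E)^2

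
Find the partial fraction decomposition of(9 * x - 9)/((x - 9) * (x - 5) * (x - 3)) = 3/(2*(x - 3)) - 9/(2*(x - 5)) + 3/(x - 9)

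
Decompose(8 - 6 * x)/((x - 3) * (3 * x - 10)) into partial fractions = -36/(3*x - 10) + 10/(x - 3)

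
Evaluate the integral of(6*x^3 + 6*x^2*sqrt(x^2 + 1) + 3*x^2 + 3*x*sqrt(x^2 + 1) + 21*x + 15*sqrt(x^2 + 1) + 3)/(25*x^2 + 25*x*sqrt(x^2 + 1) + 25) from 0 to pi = 3*pi/25 + 3*log(pi + sqrt(1 + pi^2))/5 + 3*pi^2/25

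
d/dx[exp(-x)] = -exp(-x)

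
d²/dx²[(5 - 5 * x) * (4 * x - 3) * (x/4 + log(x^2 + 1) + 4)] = (-60*x^5 - 80*x^4*log(x^2 + 1) - 525*x^4 + 20*x^3 - 160*x^2*log(x^2 + 1) - 910*x^2 + 360*x - 80*log(x^2 + 1) - 345)/(2*x^4 + 4*x^2 + 2)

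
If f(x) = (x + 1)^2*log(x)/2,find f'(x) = (2*x^2*log(x) + x^2 + 2*x*log(x) + 2*x + 1)/(2*x)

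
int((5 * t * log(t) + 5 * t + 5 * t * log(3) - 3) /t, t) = (5*t - 3)*log(3*t) + C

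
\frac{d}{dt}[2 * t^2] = 4*t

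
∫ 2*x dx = x^2 + C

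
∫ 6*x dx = 3*x^2 + C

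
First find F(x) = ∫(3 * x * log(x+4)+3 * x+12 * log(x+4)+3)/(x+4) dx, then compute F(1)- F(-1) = 6*log(5)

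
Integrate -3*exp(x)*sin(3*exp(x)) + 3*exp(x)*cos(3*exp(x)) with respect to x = sqrt(2)*sin(3*exp(x) + pi/4) + C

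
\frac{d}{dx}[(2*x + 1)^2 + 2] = 8*x + 4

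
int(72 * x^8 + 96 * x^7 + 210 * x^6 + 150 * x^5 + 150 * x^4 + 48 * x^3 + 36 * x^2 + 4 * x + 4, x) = 8*x^9 + 12*x^8 + 30*x^7 + 25*x^6 + 30*x^5 + 12*x^4 + 12*x^3 + 2*x^2 + 4*x + C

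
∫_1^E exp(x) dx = -E + exp(E)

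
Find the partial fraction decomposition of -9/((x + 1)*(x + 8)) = 9/(7*(x + 8)) - 9/(7*(x + 1))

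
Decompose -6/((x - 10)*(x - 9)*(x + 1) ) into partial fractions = -3/(55*(x + 1)) + 3/(5*(x - 9)) - 6/(11*(x - 10))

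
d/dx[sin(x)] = cos(x)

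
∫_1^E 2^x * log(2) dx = -2 + 2^E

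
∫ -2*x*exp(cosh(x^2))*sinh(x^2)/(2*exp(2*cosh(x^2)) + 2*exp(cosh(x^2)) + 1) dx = acot(exp(cosh(x^2))/(exp(cosh(x^2)) + 1)) + C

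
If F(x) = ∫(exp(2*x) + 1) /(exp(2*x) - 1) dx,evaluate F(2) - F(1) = -log(E - exp(-1)) + log(-exp(-2) + exp(2))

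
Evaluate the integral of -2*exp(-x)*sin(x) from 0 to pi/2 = -1 + exp(-pi/2)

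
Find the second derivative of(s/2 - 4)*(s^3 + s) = 6*s^2 - 24*s + 1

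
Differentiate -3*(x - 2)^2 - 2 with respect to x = 12 - 6*x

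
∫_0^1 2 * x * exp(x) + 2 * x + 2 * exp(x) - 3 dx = -2 + 2*E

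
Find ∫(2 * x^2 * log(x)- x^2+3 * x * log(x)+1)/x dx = (log(x) - 1)*(x^2 + 3*x + 1) + C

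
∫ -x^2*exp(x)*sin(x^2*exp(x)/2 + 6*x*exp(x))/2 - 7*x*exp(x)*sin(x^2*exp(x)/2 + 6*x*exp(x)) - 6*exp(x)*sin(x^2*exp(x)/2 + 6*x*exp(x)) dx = cos(x*(x + 12)*exp(x)/2) + C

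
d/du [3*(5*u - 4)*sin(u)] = 15*u*cos(u) + 15*sin(u) - 12*cos(u)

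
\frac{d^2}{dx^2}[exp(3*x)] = 9*exp(3*x)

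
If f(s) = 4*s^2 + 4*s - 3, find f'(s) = 8*s + 4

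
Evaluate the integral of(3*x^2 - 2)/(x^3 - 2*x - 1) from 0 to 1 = log(2)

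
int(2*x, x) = x^2 + C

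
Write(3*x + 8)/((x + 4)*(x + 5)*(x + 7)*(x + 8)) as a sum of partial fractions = 4/(3*(x + 8)) - 13/(6*(x + 7)) + 7/(6*(x + 5)) - 1/(3*(x + 4))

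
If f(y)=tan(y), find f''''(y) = 24*tan(y)^5 + 40*tan(y)^3 + 16*tan(y)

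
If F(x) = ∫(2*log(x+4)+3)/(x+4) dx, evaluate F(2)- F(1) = -3*log(5) - log(5)^2 + log(6)^2 + 3*log(6)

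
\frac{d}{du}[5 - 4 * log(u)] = -4/u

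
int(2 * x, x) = x^2 + C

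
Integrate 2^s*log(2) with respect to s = 2^s + C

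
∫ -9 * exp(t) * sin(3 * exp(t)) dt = 3*cos(3*exp(t)) + C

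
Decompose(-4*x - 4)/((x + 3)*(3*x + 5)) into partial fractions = 2/(3*x + 5) - 2/(x + 3)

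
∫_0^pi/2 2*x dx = pi^2/4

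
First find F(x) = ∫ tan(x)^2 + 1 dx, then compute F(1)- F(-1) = 2*tan(1)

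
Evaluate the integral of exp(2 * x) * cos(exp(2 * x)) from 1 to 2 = sin(exp(4))/2 - sin(exp(2))/2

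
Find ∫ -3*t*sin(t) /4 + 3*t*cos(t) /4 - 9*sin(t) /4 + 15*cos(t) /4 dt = 3*sqrt(2)*(t + 4)*sin(t + pi/4)/4 + C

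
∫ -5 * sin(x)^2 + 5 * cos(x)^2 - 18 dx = -18*x + 5*sin(2*x)/2 + C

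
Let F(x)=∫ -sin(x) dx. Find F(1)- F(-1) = 0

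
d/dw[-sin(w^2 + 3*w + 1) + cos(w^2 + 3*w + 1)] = -sqrt(2)*(2*w + 3)*sin(w^2 + 3*w + pi/4 + 1)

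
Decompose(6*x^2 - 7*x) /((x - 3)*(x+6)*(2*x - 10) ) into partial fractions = 43/(33*(x + 6)) - 11/(12*(x - 3)) + 115/(44*(x - 5))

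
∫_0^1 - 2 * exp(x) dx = 2 - 2*E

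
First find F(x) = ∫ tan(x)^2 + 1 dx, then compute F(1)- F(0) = tan(1)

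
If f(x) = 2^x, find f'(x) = 2^x*log(2)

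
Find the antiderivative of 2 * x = x^2 + C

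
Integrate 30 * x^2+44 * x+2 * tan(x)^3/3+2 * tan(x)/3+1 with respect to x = 10*x^3 + 22*x^2 + x + tan(x)^2/3 + C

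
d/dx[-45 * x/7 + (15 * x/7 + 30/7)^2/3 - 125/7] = 150*x/49 - 15/49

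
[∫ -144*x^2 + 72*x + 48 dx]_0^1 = 36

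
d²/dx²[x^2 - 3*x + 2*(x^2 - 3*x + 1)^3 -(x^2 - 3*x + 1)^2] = 60*x^4 - 360*x^3 + 708*x^2 - 504*x + 100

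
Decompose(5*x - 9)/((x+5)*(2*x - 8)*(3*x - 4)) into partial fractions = 21/(304*(3*x - 4)) - 17/(171*(x + 5)) + 11/(144*(x - 4))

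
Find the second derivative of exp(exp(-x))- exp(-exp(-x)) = (exp(x) + exp(x + 2*exp(-x)) + exp(2*exp(-x)) - 1)*exp(-2*x - exp(-x))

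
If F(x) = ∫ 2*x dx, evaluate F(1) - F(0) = 1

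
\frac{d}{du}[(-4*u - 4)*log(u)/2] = (-2*u*log(u) - 2*u - 2)/u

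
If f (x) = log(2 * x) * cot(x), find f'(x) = (-x*log(x)/sin(x)^2 - x*log(2)/sin(x)^2 + 1/tan(x))/x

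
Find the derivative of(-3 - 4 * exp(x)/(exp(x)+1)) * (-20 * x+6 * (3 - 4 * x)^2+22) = (-384*x^2*exp(x) - 1344*x*exp(2*x) - 1264*x*exp(x) - 576*x + 1148*exp(2*x) + 1336*exp(x) + 492)/(exp(2*x) + 2*exp(x) + 1)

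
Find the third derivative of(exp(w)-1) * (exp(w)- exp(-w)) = (8*exp(3*w) - exp(2*w) - 1)*exp(-w)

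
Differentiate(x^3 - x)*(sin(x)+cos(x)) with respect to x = sqrt(2)*(x^3*cos(x + pi/4) + 3*x^2*sin(x + pi/4) - x*cos(x + pi/4) - sin(x + pi/4))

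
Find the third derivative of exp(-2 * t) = -8*exp(-2*t)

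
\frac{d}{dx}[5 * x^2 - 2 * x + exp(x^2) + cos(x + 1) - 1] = 2*x*exp(x^2) + 10*x - sin(x + 1) - 2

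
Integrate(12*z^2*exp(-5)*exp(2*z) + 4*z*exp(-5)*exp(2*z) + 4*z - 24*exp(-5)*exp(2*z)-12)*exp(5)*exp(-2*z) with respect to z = (-2*z + (2*z - 5)*(2*z^2 + 6*z + 3)*exp(2*z - 5) + 5)*exp(5 - 2*z) + C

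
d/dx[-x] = -1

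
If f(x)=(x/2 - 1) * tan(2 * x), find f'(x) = x/cos(2*x)^2 + tan(2*x)/2 - 2/cos(2*x)^2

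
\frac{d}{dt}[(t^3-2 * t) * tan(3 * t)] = 3*t^3/cos(3*t)^2 + 3*t^2*tan(3*t) - 6*t/cos(3*t)^2 - 2*tan(3*t)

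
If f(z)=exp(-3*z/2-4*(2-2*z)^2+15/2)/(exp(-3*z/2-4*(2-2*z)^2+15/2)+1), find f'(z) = (-64*z*exp(16*z^2 - 122*z + 34) + 61*exp(16*z^2 - 122*z + 34))/(4*exp(34)*exp(-122*z)*exp(16*z^2) + 2*exp(51/2)*exp(-183*z/2) + 2*exp(85/2)*exp(-305*z/2)*exp(32*z^2))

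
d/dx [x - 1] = 1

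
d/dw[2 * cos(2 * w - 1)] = -4*sin(2*w - 1)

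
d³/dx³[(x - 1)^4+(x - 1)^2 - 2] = 24*x - 24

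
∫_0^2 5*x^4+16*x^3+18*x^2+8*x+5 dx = 170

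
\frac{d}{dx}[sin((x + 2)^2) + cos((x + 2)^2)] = -2*x*sin(x^2 + 4*x + 4) + 2*x*cos(x^2 + 4*x + 4) - 4*sin(x^2 + 4*x + 4) + 4*cos(x^2 + 4*x + 4)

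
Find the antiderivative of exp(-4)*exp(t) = exp(t - 4) + C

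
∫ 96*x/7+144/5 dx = 48*x^2/7 + 144*x/5 + C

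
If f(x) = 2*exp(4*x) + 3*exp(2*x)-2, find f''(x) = 32*exp(4*x) + 12*exp(2*x)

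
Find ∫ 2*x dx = x^2 + C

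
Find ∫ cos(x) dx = sin(x) + C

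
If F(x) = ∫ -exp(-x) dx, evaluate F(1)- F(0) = -1 + exp(-1)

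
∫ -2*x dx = -x^2 + C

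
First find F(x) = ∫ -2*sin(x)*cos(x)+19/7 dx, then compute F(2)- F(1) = cos(4)/2 - cos(2)/2 + 19/7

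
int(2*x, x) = x^2 + C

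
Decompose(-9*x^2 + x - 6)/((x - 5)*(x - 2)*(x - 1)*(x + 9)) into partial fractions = 186/(385*(x + 9)) - 7/(20*(x - 1)) + 40/(33*(x - 2)) - 113/(84*(x - 5))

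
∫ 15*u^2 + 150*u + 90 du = 5*u^3 + 75*u^2 + 90*u + C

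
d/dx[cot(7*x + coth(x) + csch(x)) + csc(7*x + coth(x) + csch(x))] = (-7*cos(7*x + coth(x) + csch(x))*sinh(x)^2 + cos(7*x + coth(x) + csch(x))*cosh(x) + cos(7*x + coth(x) + csch(x)) - 7*sinh(x)^2 + cosh(x) + 1)/(sin(7*x + coth(x) + csch(x))^2*sinh(x)^2)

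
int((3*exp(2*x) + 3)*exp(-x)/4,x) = 3*sinh(x)/2 + C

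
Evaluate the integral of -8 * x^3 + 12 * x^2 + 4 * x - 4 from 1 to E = (4 - 2*E)*(-E + exp(3))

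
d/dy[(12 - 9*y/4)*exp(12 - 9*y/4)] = (81*y - 468)*exp(12 - 9*y/4)/16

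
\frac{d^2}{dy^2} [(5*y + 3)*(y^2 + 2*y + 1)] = 30*y + 26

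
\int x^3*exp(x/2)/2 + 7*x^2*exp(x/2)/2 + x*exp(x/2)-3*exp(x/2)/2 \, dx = (x^3 + x^2 - 2*x + 1)*exp(x/2) + C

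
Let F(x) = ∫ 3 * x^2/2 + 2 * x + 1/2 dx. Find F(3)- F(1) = 22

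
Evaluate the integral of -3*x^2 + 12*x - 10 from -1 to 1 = -22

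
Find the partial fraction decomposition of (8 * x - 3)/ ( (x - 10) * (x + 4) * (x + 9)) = -15/(19*(x + 9)) + 1/(2*(x + 4)) + 11/(38*(x - 10))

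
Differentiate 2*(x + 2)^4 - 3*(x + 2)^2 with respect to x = 8*x^3 + 48*x^2 + 90*x + 52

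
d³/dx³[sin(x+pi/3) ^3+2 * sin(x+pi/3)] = (54*sin(x)^2 - 54*sqrt(3)*sin(x)*cos(x) - 65)*cos(x + pi/3)/4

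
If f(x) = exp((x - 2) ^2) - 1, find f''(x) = 4*x^2*exp(x^2 - 4*x + 4) - 16*x*exp(x^2 - 4*x + 4) + 18*exp(x^2 - 4*x + 4)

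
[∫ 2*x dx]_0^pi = pi^2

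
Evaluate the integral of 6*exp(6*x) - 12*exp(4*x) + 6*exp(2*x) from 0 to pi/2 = (-1 + exp(pi))^3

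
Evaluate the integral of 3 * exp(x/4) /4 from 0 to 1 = -3 + 3*exp(1/4)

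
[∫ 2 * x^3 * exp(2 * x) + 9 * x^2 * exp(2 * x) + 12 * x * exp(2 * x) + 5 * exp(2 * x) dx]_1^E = -8*exp(2) + (1 + E)^3*exp(2*E)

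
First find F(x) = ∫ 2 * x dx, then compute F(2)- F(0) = 4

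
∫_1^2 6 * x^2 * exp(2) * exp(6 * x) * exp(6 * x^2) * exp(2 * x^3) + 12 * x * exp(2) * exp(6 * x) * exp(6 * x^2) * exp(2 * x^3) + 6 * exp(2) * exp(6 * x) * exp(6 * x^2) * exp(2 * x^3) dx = -exp(16) + exp(54)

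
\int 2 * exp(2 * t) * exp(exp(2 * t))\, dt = exp(exp(2*t)) + C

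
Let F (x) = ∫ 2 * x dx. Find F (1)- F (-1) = 0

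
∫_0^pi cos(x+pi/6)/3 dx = -1/3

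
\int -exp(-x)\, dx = exp(-x) + C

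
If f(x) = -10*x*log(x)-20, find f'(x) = -10*log(x) - 10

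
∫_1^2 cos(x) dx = -sin(1) + sin(2)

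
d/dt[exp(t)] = exp(t)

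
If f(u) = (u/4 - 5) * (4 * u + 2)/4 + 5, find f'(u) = u/2 - 39/8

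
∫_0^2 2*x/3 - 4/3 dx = -4/3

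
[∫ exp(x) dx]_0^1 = -1 + E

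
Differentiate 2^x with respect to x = 2^x*log(2)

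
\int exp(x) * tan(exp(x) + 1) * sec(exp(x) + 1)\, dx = sec(exp(x) + 1) + C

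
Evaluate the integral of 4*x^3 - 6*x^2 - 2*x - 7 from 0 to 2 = -18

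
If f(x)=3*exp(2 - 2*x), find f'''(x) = -24*exp(2 - 2*x)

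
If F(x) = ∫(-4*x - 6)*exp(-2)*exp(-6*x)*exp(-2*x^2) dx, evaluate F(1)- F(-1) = -exp(2) + exp(-10)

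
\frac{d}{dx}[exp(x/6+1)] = exp(x/6 + 1)/6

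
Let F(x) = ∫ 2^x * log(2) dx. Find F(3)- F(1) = 6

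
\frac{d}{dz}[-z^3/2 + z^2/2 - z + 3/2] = -3*z^2/2 + z - 1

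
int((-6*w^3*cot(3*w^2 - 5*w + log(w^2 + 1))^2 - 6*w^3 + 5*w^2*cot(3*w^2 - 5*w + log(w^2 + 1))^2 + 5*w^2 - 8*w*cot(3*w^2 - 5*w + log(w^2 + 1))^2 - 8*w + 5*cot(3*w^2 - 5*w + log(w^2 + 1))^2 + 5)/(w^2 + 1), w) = cot(3*w^2 - 5*w + log(w^2 + 1)) + C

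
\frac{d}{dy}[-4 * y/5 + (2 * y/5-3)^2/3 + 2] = 8*y/75 - 8/5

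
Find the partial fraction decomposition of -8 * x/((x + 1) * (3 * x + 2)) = 16/(3*x + 2) - 8/(x + 1)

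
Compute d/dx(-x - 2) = -1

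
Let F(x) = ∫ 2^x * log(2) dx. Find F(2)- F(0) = 3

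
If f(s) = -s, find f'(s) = -1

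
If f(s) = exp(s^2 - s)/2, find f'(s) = s*exp(s^2 - s) - exp(s^2 - s)/2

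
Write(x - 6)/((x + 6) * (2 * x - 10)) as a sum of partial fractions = 6/(11*(x + 6)) - 1/(22*(x - 5))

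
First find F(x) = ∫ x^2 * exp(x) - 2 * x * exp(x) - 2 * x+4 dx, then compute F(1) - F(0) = -1 + E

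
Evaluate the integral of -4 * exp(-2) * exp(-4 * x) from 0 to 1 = -exp(-2) + exp(-6)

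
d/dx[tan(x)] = cos(x)^(-2)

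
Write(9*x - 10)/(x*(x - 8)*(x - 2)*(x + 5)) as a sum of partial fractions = 11/(91*(x + 5)) - 2/(21*(x - 2)) + 31/(312*(x - 8)) - 1/(8*x)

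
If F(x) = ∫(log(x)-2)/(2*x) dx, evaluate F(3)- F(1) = -1 + (-1 + log(3)/2)^2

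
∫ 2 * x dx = x^2 + C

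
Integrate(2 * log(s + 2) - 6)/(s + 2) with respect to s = (log(s + 2) - 3)^2 + C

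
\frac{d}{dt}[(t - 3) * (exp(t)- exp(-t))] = (t*exp(2*t) + t - 2*exp(2*t) - 4)*exp(-t)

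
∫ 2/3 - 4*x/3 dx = -2*x^2/3 + 2*x/3 + C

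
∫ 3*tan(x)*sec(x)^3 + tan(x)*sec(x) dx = sec(x)^3 + sec(x) + C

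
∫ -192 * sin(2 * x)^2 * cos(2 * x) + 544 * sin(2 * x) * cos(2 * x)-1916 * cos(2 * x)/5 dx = 2*(-80*sin(2*x)^2 + 340*sin(2*x) - 479)*sin(2*x)/5 + C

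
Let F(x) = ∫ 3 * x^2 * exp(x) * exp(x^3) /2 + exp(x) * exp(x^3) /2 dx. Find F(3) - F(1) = -exp(2)/2 + exp(30)/2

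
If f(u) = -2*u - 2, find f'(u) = -2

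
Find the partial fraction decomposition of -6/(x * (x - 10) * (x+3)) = -2/(13*(x + 3)) - 3/(65*(x - 10)) + 1/(5*x)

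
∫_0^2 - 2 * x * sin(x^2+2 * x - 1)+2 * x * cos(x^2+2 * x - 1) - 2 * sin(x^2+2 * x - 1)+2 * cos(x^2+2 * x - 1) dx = -cos(1) + sin(7) + cos(7) + sin(1)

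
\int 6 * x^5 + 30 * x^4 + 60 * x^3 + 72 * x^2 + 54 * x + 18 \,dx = x^6 + 6*x^5 + 15*x^4 + 24*x^3 + 27*x^2 + 18*x + C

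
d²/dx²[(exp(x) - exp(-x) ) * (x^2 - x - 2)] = (x^2*exp(2*x) - x^2 + 3*x*exp(2*x) + 5*x - 2*exp(2*x) - 2)*exp(-x)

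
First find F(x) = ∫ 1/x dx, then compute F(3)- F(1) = -log(10) + log(30)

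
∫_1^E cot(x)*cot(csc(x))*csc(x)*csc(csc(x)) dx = -csc(csc(1)) + csc(csc(E))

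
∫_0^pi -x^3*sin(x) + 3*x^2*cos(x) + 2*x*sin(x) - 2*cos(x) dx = -pi^3 + 2*pi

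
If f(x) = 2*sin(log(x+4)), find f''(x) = -2*sqrt(2)*sin(log(x + 4) + pi/4)/(x^2 + 8*x + 16)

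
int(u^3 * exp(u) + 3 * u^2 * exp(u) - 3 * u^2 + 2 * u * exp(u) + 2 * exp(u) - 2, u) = u*(u^2 + 2)*(exp(u) - 1) + C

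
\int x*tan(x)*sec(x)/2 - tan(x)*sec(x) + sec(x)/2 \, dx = (x/2 - 1)*sec(x) + C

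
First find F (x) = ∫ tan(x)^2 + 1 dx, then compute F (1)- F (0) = tan(1)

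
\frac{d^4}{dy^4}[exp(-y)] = exp(-y)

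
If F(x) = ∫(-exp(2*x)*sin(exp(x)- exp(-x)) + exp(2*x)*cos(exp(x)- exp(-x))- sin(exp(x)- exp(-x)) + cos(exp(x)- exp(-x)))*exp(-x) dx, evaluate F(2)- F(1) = -sin(E - exp(-1)) + cos(-exp(2) + exp(-2)) - cos(E - exp(-1)) - sin(-exp(2) + exp(-2))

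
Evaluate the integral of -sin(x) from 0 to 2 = -1 + cos(2)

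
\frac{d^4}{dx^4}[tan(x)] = 24*tan(x)^5 + 40*tan(x)^3 + 16*tan(x)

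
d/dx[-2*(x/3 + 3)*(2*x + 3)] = -8*x/3 - 14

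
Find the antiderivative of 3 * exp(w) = 3*exp(w) + C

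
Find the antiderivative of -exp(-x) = exp(-x) + C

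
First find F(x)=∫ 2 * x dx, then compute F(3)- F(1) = 8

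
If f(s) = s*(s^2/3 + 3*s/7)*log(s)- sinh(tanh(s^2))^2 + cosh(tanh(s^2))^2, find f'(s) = s^2*log(s) + s^2/3 + 6*s*log(s)/7 + 3*s/7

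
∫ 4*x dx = 2*x^2 + C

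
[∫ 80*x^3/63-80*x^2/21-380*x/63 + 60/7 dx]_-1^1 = 920/63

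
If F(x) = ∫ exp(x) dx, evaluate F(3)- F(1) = -E + exp(3)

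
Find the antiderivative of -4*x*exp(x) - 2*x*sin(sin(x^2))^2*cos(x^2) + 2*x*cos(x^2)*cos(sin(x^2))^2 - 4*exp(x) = -4*x*exp(x) + sin(2*sin(x^2))/2 + C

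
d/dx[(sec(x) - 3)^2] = 2*(-3 + 1/cos(x))*sin(x)/cos(x)^2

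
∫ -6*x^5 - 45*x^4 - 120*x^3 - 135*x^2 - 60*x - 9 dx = -x^6 - 9*x^5 - 30*x^4 - 45*x^3 - 30*x^2 - 9*x + C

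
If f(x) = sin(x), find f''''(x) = sin(x)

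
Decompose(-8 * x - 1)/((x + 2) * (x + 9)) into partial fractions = -71/(7*(x + 9)) + 15/(7*(x + 2))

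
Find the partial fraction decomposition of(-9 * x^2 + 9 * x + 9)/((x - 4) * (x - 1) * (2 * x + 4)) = -5/(4*(x + 2)) - 1/(2*(x - 1)) - 11/(4*(x - 4))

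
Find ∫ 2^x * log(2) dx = 2^x + C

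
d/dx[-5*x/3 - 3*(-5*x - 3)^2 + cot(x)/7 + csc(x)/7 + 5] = -150*x - cot(x)^2/7 - cot(x)*csc(x)/7 - 1928/21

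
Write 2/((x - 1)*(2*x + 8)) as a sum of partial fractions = -1/(5*(x + 4)) + 1/(5*(x - 1))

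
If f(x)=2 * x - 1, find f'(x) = 2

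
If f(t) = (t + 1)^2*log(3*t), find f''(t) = (2*t^2*log(t) + 2*t^2*log(3) + 3*t^2 + 2*t - 1)/t^2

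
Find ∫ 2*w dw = w^2 + C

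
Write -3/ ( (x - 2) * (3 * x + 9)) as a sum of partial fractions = 1/(5*(x + 3)) - 1/(5*(x - 2))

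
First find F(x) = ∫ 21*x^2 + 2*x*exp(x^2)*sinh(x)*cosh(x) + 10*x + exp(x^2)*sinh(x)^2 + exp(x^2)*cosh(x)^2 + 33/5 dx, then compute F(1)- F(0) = E*sinh(2)/2 + 93/5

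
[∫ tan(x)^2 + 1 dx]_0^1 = tan(1)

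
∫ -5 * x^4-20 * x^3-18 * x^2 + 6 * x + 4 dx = -x^5 - 5*x^4 - 6*x^3 + 3*x^2 + 4*x + C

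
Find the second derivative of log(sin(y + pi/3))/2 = -1/(2*sin(y + pi/3)^2)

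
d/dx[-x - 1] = -1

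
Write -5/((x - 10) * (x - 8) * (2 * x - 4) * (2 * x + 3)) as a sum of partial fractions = 20/(3059*(2*x + 3)) - 5/(672*(x - 2)) + 5/(456*(x - 8)) - 5/(736*(x - 10))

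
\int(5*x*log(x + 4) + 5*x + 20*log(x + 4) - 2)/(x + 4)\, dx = (5*x - 2)*log(x + 4) + C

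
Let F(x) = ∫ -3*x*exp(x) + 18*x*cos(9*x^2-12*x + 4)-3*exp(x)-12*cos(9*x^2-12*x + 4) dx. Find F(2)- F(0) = -6*exp(2) + sin(16) - sin(4)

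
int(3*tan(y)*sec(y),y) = 3*sec(y) + C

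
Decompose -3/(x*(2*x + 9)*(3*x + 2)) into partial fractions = 27/(46*(3*x + 2)) - 4/(69*(2*x + 9)) - 1/(6*x)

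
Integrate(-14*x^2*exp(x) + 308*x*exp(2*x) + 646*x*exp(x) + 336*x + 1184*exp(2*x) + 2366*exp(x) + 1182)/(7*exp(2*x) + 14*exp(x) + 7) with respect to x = 2*(77*x^2*exp(x) + 84*x^2 + 592*x*exp(x) + 591*x + 1064*exp(x) + 1064)/(7*(exp(x) + 1)) + C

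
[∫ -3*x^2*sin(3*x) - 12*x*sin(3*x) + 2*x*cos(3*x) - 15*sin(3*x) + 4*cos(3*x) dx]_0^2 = -5 + 17*cos(6)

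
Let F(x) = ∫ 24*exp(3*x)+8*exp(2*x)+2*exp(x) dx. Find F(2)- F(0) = -14 + 2*exp(2) + 4*exp(4) + 8*exp(6)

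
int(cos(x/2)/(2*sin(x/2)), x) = log(3*sin(x/2)) + C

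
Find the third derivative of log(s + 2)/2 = 1/(s^3 + 6*s^2 + 12*s + 8)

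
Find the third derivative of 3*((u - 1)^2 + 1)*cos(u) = 3*u^2*sin(u) - 6*u*sin(u) - 18*u*cos(u) - 12*sin(u) + 18*cos(u)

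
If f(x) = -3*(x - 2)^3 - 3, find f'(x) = -9*x^2 + 36*x - 36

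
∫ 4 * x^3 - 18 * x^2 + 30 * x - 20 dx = x^4 - 6*x^3 + 15*x^2 - 20*x + C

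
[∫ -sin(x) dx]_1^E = cos(E) - cos(1)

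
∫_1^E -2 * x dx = 1 - exp(2)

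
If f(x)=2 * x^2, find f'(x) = 4*x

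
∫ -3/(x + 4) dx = -3*log(x + 4) + C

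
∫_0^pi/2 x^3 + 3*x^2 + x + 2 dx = (pi/8 + 1)*(pi + pi^3/8)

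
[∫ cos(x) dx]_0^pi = 0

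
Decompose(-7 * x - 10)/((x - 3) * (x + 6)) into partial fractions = -32/(9*(x + 6)) - 31/(9*(x - 3))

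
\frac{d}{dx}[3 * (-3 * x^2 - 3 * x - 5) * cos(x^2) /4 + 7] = 9*x^3*sin(x^2)/2 + 9*x^2*sin(x^2)/2 + 15*x*sin(x^2)/2 - 9*x*cos(x^2)/2 - 9*cos(x^2)/4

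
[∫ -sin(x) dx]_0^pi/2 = -1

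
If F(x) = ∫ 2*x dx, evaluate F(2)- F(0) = 4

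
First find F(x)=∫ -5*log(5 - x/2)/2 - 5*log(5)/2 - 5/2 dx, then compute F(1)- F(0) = -25*log(25) + 45*log(45/2)/2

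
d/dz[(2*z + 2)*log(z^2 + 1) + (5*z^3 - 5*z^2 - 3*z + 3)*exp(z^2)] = (10*z^6*exp(z^2) - 10*z^5*exp(z^2) + 19*z^4*exp(z^2) - 14*z^3*exp(z^2) + 6*z^2*exp(z^2) + 2*z^2*log(z^2 + 1) + 4*z^2 - 4*z*exp(z^2) + 4*z - 3*exp(z^2) + 2*log(z^2 + 1))/(z^2 + 1)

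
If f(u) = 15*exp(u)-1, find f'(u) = 15*exp(u)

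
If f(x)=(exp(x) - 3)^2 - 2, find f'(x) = 2*exp(2*x) - 6*exp(x)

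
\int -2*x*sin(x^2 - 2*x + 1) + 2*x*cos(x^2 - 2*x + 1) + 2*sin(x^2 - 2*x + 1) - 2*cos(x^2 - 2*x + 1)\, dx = sin((x - 1)^2) + cos((x - 1)^2) + C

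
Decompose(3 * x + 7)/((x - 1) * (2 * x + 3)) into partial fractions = -1/(2*x + 3) + 2/(x - 1)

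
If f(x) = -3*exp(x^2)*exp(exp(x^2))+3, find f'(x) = -6*x*exp(x^2 + exp(x^2)) - 6*x*exp(2*x^2 + exp(x^2))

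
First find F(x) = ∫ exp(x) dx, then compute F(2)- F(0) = -1 + exp(2)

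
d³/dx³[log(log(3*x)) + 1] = (2*log(x)^2 + 3*log(x) + 4*log(3)*log(x) + 2 + 2*log(3)^2 + 3*log(3))/(x^3*log(x)^3 + 3*x^3*log(3)*log(x)^2 + 3*x^3*log(3)^2*log(x) + x^3*log(3)^3)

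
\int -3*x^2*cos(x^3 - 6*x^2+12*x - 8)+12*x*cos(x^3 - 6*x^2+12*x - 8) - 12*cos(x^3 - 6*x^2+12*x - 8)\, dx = -sin((x - 2)^3) + C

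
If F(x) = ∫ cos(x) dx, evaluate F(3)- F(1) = -sin(1) + sin(3)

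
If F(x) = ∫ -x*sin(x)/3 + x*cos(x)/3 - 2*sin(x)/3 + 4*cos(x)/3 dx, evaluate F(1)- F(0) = -1 + 4*cos(1)/3 + 4*sin(1)/3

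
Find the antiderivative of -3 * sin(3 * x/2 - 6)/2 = cos(3*x/2 - 6) + C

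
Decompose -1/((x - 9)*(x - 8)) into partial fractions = 1/(x - 8) - 1/(x - 9)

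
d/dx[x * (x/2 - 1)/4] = x/4 - 1/4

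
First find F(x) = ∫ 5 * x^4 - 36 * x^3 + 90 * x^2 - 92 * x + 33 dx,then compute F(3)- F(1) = 0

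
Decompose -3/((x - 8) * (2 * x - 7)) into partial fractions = 2/(3*(2*x - 7)) - 1/(3*(x - 8))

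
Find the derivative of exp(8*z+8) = 8*exp(8*z + 8)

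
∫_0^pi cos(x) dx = 0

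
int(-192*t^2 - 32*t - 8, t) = -64*t^3 - 16*t^2 - 8*t + C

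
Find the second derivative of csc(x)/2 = cot(x)^2*csc(x) + csc(x)/2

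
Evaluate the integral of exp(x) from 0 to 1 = -1 + E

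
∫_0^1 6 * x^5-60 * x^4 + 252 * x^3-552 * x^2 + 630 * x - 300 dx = -117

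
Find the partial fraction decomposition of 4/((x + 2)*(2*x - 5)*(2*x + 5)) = 4/(5*(2*x + 5)) + 4/(45*(2*x - 5)) - 4/(9*(x + 2))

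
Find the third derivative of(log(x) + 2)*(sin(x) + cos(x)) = sqrt(2)*(-x^3*log(x)*cos(x + pi/4) - 2*x^3*cos(x + pi/4) - 3*x^2*sin(x + pi/4) - 3*x*cos(x + pi/4) + 2*sin(x + pi/4))/x^3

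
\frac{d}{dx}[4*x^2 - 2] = 8*x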